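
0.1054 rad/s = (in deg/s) 1 deg/s = 0.017453293 rad/s, so 0.1054 rad/s = 0.1054 / 0.017453293 = 6.0389752 deg/s ≈ 6.039 deg/s (4 s.f.). Final answer: 6.039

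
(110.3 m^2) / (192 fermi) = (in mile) 110.3 m^2 is already in m^2. 1 fermi = 1e-15 m, so 192 fermi = 192 * 1e-15 = 1.92e-13 m. Combine: 110.3 m^2 / 1.92e-13 m = 5.7447917e+14 m. 1 mile = 1609.344 m, so 5.7447917e+14 m = 5.7447917e+14 / 1609.344 = 3.569648e+11 mile ≈ 3.57e+11 mile (4 s.f.). Final answer: 3.57e+11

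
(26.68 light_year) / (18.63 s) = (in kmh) 1 light_year = 9.4607305e+15 m, so 26.68 light_year = 26.68 * 9.4607305e+15 = 2.5241229e+17 m. 18.63 s is already in s. Combine: 2.5241229e+17 m / 18.63 s = 1.35487e+16 m/s. 1 kmh = 0.27777778 m/s, so 1.35487e+16 m/s = 1.35487e+16 / 0.27777778 = 4.8775322e+16 kmh ≈ 4.878e+16 kmh (4 s.f.). Final answer: 4.878e+16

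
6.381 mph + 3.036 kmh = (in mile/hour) 8.267. Check: 1 mph = 0.44704 m/s, so 6.381 mph = 6.381 * 0.44704 = 2.8525622 m/s. 1 kmh = 0.27777778 m/s, so 3.036 kmh = 3.036 * 0.27777778 = 0.84333333 m/s. Sum: 2.8525622 + 0.84333333 = 3.6958956 m/s. 1 mile/hour = 0.44704 m/s, so 3.6958956 m/s = 3.6958956 / 0.44704 = 8.2674829 mile/hour ≈ 8.267 mile/hour (4 s.f.).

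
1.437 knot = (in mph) 1.654. Check: 1 knot = 0.51444444 m/s, so 1.437 knot = 1.437 * 0.51444444 = 0.73925667 m/s. 1 mph = 0.44704 m/s, so 0.73925667 m/s = 0.73925667 / 0.44704 = 1.6536701 mph ≈ 1.654 mph (4 s.f.).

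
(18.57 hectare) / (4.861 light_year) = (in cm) 1 hectare = 10000 m^2, so 18.57 hectare = 18.57 * 10000 = 185700 m^2. 1 light_year = 9.4607305e+15 m, so 4.861 light_year = 4.861 * 9.4607305e+15 = 4.5988611e+16 m. Combine: 185700 m^2 / 4.5988611e+16 m = 4.0379563e-12 m. 1 cm = 0.01 m, so 4.0379563e-12 m = 4.0379563e-12 / 0.01 = 4.0379563e-10 cm ≈ 4.038e-10 cm (4 s.f.). Final answer: 4.038e-10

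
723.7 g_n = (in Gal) 7.097e+05. Check: 1 g_n = 9.80665 m/s^2, so 723.7 g_n = 723.7 * 9.80665 = 7097.0726 m/s^2. 1 Gal = 0.01 m/s^2, so 7097.0726 m/s^2 = 7097.0726 / 0.01 = 709707.26 Gal ≈ 7.097e+05 Gal (4 s.f.).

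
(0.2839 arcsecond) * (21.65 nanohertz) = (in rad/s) 2.98e-14. Check: 1 arcsecond = 4.8481368e-06 rad, so 0.2839 arcsecond = 0.2839 * 4.8481368e-06 = 1.376386e-06 rad. 1 nanohertz = 1e-09 Hz, so 21.65 nanohertz = 21.65 * 1e-09 = 2.165e-08 Hz. Combine: 1.376386e-06 rad * 2.165e-08 Hz = 2.9798758e-14 rad/s. Result: 2.9798758e-14 rad/s ≈ 2.98e-14 rad/s (4 s.f.).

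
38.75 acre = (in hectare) 15.68. Check: 1 acre = 4046.8564 m^2, so 38.75 acre = 38.75 * 4046.8564 = 156815.69 m^2. 1 hectare = 10000 m^2, so 156815.69 m^2 = 156815.69 / 10000 = 15.681569 hectare ≈ 15.68 hectare (4 s.f.).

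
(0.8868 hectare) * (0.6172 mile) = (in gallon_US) 2.327e+09. Check: 1 hectare = 10000 m^2, so 0.8868 hectare = 0.8868 * 10000 = 8868 m^2. 1 mile = 1609.344 m, so 0.6172 mile = 0.6172 * 1609.344 = 993.28712 m. Combine: 8868 m^2 * 993.28712 m = 8808470.2 m^3. 1 gallon_US = 0.0037854118 m^3, so 8808470.2 m^3 = 8808470.2 / 0.0037854118 = 2.3269516e+09 gallon_US ≈ 2.327e+09 gallon_US (4 s.f.).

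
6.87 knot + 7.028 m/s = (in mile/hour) 1 knot = 0.51444444 m/s, so 6.87 knot = 6.87 * 0.51444444 = 3.5342333 m/s. 7.028 m/s is already in m/s. Sum: 3.5342333 + 7.028 = 10.562233 m/s. 1 mile/hour = 0.44704 m/s, so 10.562233 m/s = 10.562233 / 0.44704 = 23.627043 mile/hour ≈ 23.63 mile/hour (4 s.f.). Final answer: 23.63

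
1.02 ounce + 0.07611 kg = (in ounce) 3.705. Check: 1 ounce = 0.028349523 kg, so 1.02 ounce = 1.02 * 0.028349523 = 0.028916514 kg. 0.07611 kg is already in kg. Sum: 0.028916514 + 0.07611 = 0.10502651 kg. 1 ounce = 0.028349523 kg, so 0.10502651 kg = 0.10502651 / 0.028349523 = 3.7047012 ounce ≈ 3.705 ounce (4 s.f.).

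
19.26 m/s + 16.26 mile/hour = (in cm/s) 19.26 m/s is already in m/s. 1 mile/hour = 0.44704 m/s, so 16.26 mile/hour = 16.26 * 0.44704 = 7.2688704 m/s. Sum: 19.26 + 7.2688704 = 26.52887 m/s. 1 cm/s = 0.01 m/s, so 26.52887 m/s = 26.52887 / 0.01 = 2652.887 cm/s ≈ 2653 cm/s (4 s.f.). Final answer: 2653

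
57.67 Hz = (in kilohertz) 1 kilohertz = 1000 Hz, so 57.67 Hz = 57.67 / 1000 = 0.05767 kilohertz. Final answer: 0.05767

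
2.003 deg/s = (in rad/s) 0.03496. Check: 1 deg/s = 0.017453293 rad/s, so 2.003 deg/s = 2.003 * 0.017453293 = 0.034958945 rad/s. Result: 0.034958945 rad/s ≈ 0.03496 rad/s (4 s.f.).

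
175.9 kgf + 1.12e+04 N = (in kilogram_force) 1 kgf = 9.80665 N, so 175.9 kgf = 175.9 * 9.80665 = 1724.9897 N. 1.12e+04 N is already in N. Sum: 1724.9897 + 11200 = 12924.99 N. 1 kilogram_force = 9.80665 N, so 12924.99 N = 12924.99 / 9.80665 = 1317.9822 kilogram_force ≈ 1318 kilogram_force (4 s.f.). Final answer: 1318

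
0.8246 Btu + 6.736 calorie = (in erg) 8.982e+09. Check: 1 Btu = 1055.0559 J, so 0.8246 Btu = 0.8246 * 1055.0559 = 869.99906 J. 1 calorie = 4.184 J, so 6.736 calorie = 6.736 * 4.184 = 28.183424 J. Sum: 869.99906 + 28.183424 = 898.18248 J. 1 erg = 1e-07 J, so 898.18248 J = 898.18248 / 1e-07 = 8.9818248e+09 erg ≈ 8.982e+09 erg (4 s.f.).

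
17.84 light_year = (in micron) 1 light_year = 9.4607305e+15 m, so 17.84 light_year = 17.84 * 9.4607305e+15 = 1.6877943e+17 m. 1 micron = 1e-06 m, so 1.6877943e+17 m = 1.6877943e+17 / 1e-06 = 1.6877943e+23 micron ≈ 1.688e+23 micron (4 s.f.). Final answer: 1.688e+23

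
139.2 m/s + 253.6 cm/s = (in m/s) 139.2 m/s is already in m/s. 1 cm/s = 0.01 m/s, so 253.6 cm/s = 253.6 * 0.01 = 2.536 m/s. Sum: 139.2 + 2.536 = 141.736 m/s. Result: 141.736 m/s ≈ 141.7 m/s (4 s.f.). Final answer: 141.7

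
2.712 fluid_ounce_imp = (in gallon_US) 1 fluid_ounce_imp = 2.8413063e-05 m^3, so 2.712 fluid_ounce_imp = 2.712 * 2.8413063e-05 = 7.7056226e-05 m^3. 1 gallon_US = 0.0037854118 m^3, so 7.7056226e-05 m^3 = 7.7056226e-05 / 0.0037854118 = 0.020356101 gallon_US ≈ 0.02036 gallon_US (4 s.f.). Final answer: 0.02036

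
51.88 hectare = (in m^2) 5.188e+05. Check: 1 hectare = 10000 m^2, so 51.88 hectare = 51.88 * 10000 = 518800 m^2. Result: 518800 m^2 ≈ 5.188e+05 m^2 (4 s.f.).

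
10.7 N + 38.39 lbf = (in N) 10.7 N is already in N. 1 lbf = 4.4482216 N, so 38.39 lbf = 38.39 * 4.4482216 = 170.76723 N. Sum: 10.7 + 170.76723 = 181.46723 N. Result: 181.46723 N ≈ 181.5 N (4 s.f.). Final answer: 181.5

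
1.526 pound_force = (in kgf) 0.6922. Check: 1 pound_force = 4.4482216 N, so 1.526 pound_force = 1.526 * 4.4482216 = 6.7879862 N. 1 kgf = 9.80665 N, so 6.7879862 N = 6.7879862 / 9.80665 = 0.69218196 kgf ≈ 0.6922 kgf (4 s.f.).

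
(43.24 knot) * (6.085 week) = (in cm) 1 knot = 0.51444444 m/s, so 43.24 knot = 43.24 * 0.51444444 = 22.244578 m/s. 1 week = 604800 s, so 6.085 week = 6.085 * 604800 = 3680208 s. Combine: 22.244578 m/s * 3680208 s = 81864673 m. 1 cm = 0.01 m, so 81864673 m = 81864673 / 0.01 = 8.1864673e+09 cm ≈ 8.186e+09 cm (4 s.f.). Final answer: 8.186e+09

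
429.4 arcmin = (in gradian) 7.952. Check: 1 arcmin = 0.00029088821 rad, so 429.4 arcmin = 429.4 * 0.00029088821 = 0.1249074 rad. 1 gradian = 0.015707963 rad, so 0.1249074 rad = 0.1249074 / 0.015707963 = 7.9518519 gradian ≈ 7.952 gradian (4 s.f.).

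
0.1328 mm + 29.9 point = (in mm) 1 mm = 0.001 m, so 0.1328 mm = 0.1328 * 0.001 = 0.0001328 m. 1 point = 0.00035277778 m, so 29.9 point = 29.9 * 0.00035277778 = 0.010548056 m. Sum: 0.0001328 + 0.010548056 = 0.010680856 m. 1 mm = 0.001 m, so 0.010680856 m = 0.010680856 / 0.001 = 10.680856 mm ≈ 10.68 mm (4 s.f.). Final answer: 10.68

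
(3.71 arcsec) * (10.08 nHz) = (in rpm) 1 arcsec = 4.8481368e-06 rad, so 3.71 arcsec = 3.71 * 4.8481368e-06 = 1.7986588e-05 rad. 1 nHz = 1e-09 Hz, so 10.08 nHz = 10.08 * 1e-09 = 1.008e-08 Hz. Combine: 1.7986588e-05 rad * 1.008e-08 Hz = 1.813048e-13 rad/s. 1 rpm = 0.10471976 rad/s, so 1.813048e-13 rad/s = 1.813048e-13 / 0.10471976 = 1.7313333e-12 rpm ≈ 1.731e-12 rpm (4 s.f.). Final answer: 1.731e-12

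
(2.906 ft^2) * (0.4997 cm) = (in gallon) 0.3564. Check: 1 ft^2 = 0.09290304 m^2, so 2.906 ft^2 = 2.906 * 0.09290304 = 0.26997623 m^2. 1 cm = 0.01 m, so 0.4997 cm = 0.4997 * 0.01 = 0.004997 m. Combine: 0.26997623 m^2 * 0.004997 m = 0.0013490712 m^3. 1 gallon = 0.0037854118 m^3, so 0.0013490712 m^3 = 0.0013490712 / 0.0037854118 = 0.35638692 gallon ≈ 0.3564 gallon (4 s.f.).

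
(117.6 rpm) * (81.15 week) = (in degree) 1 rpm = 0.10471976 rad/s, so 117.6 rpm = 117.6 * 0.10471976 = 12.315043 rad/s. 1 week = 604800 s, so 81.15 week = 81.15 * 604800 = 49079520 s. Combine: 12.315043 rad/s * 49079520 s = 6.0441641e+08 rad. 1 degree = 0.017453293 rad, so 6.0441641e+08 rad = 6.0441641e+08 / 0.017453293 = 3.4630509e+10 degree ≈ 3.463e+10 degree (4 s.f.). Final answer: 3.463e+10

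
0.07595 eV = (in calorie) 1 eV = 1.6021766e-19 J, so 0.07595 eV = 0.07595 * 1.6021766e-19 = 1.2168532e-20 J. 1 calorie = 4.184 J, so 1.2168532e-20 J = 1.2168532e-20 / 4.184 = 2.9083488e-21 calorie ≈ 2.908e-21 calorie (4 s.f.). Final answer: 2.908e-21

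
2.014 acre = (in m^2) 8150. Check: 1 acre = 4046.8564 m^2, so 2.014 acre = 2.014 * 4046.8564 = 8150.3688 m^2. Result: 8150.3688 m^2 ≈ 8150 m^2 (4 s.f.).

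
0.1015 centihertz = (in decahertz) 1 centihertz = 0.01 Hz, so 0.1015 centihertz = 0.1015 * 0.01 = 0.001015 Hz. 1 decahertz = 10 Hz, so 0.001015 Hz = 0.001015 / 10 = 0.0001015 decahertz. Final answer: 0.0001015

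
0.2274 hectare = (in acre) 1 hectare = 10000 m^2, so 0.2274 hectare = 0.2274 * 10000 = 2274 m^2. 1 acre = 4046.8564 m^2, so 2274 m^2 = 2274 / 4046.8564 = 0.56191764 acre ≈ 0.5619 acre (4 s.f.). Final answer: 0.5619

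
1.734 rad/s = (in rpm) 1 rpm = 0.10471976 rad/s, so 1.734 rad/s = 1.734 / 0.10471976 = 16.55848 rpm ≈ 16.56 rpm (4 s.f.). Final answer: 16.56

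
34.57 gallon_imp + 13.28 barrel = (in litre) 2269. Check: 1 gallon_imp = 0.00454609 m^3, so 34.57 gallon_imp = 34.57 * 0.00454609 = 0.15715833 m^3. 1 barrel = 0.15898729 m^3, so 13.28 barrel = 13.28 * 0.15898729 = 2.1113513 m^3. Sum: 0.15715833 + 2.1113513 = 2.2685096 m^3. 1 litre = 0.001 m^3, so 2.2685096 m^3 = 2.2685096 / 0.001 = 2268.5096 litre ≈ 2269 litre (4 s.f.).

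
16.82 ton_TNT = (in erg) 7.037e+17. Check: 1 ton_TNT = 4.184e+09 J, so 16.82 ton_TNT = 16.82 * 4.184e+09 = 7.037488e+10 J. 1 erg = 1e-07 J, so 7.037488e+10 J = 7.037488e+10 / 1e-07 = 7.037488e+17 erg ≈ 7.037e+17 erg (4 s.f.).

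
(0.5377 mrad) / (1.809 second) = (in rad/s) 1 mrad = 0.001 rad, so 0.5377 mrad = 0.5377 * 0.001 = 0.0005377 rad. 1.809 second = 1.809 s. Combine: 0.0005377 rad / 1.809 s = 0.00029723604 rad/s. Result: 0.00029723604 rad/s ≈ 0.0002972 rad/s (4 s.f.). Final answer: 0.0002972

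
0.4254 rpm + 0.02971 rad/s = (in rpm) 0.7091. Check: 1 rpm = 0.10471976 rad/s, so 0.4254 rpm = 0.4254 * 0.10471976 = 0.044547784 rad/s. 0.02971 rad/s is already in rad/s. Sum: 0.044547784 + 0.02971 = 0.074257784 rad/s. 1 rpm = 0.10471976 rad/s, so 0.074257784 rad/s = 0.074257784 / 0.10471976 = 0.7091096 rpm ≈ 0.7091 rpm (4 s.f.).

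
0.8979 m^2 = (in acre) 1 acre = 4046.8564 m^2, so 0.8979 m^2 = 0.8979 / 4046.8564 = 0.00022187592 acre ≈ 0.0002219 acre (4 s.f.). Final answer: 0.0002219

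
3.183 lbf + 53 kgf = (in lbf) 1 lbf = 4.4482216 N, so 3.183 lbf = 3.183 * 4.4482216 = 14.158689 N. 1 kgf = 9.80665 N, so 53 kgf = 53 * 9.80665 = 519.75245 N. Sum: 14.158689 + 519.75245 = 533.91114 N. 1 lbf = 4.4482216 N, so 533.91114 N = 533.91114 / 4.4482216 = 120.028 lbf ≈ 120 lbf (4 s.f.). Final answer: 120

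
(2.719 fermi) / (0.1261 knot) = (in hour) 1 fermi = 1e-15 m, so 2.719 fermi = 2.719 * 1e-15 = 2.719e-15 m. 1 knot = 0.51444444 m/s, so 0.1261 knot = 0.1261 * 0.51444444 = 0.064871444 m/s. Combine: 2.719e-15 m / 0.064871444 m/s = 4.1913665e-14 s. 1 hour = 3600 s, so 4.1913665e-14 s = 4.1913665e-14 / 3600 = 1.1642685e-17 hour ≈ 1.164e-17 hour (4 s.f.). Final answer: 1.164e-17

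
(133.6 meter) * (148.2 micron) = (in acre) 133.6 meter = 133.6 m. 1 micron = 1e-06 m, so 148.2 micron = 148.2 * 1e-06 = 0.0001482 m. Combine: 133.6 m * 0.0001482 m = 0.01979952 m^2. 1 acre = 4046.8564 m^2, so 0.01979952 m^2 = 0.01979952 / 4046.8564 = 4.8925679e-06 acre ≈ 4.893e-06 acre (4 s.f.). Final answer: 4.893e-06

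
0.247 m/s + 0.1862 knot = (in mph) 0.247 m/s is already in m/s. 1 knot = 0.51444444 m/s, so 0.1862 knot = 0.1862 * 0.51444444 = 0.095789556 m/s. Sum: 0.247 + 0.095789556 = 0.34278956 m/s. 1 mph = 0.44704 m/s, so 0.34278956 m/s = 0.34278956 / 0.44704 = 0.7667984 mph ≈ 0.7668 mph (4 s.f.). Final answer: 0.7668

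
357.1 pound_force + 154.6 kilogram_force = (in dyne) 3.105e+08. Check: 1 pound_force = 4.4482216 N, so 357.1 pound_force = 357.1 * 4.4482216 = 1588.4599 N. 1 kilogram_force = 9.80665 N, so 154.6 kilogram_force = 154.6 * 9.80665 = 1516.1081 N. Sum: 1588.4599 + 1516.1081 = 3104.568 N. 1 dyne = 1e-05 N, so 3104.568 N = 3104.568 / 1e-05 = 3.104568e+08 dyne ≈ 3.105e+08 dyne (4 s.f.).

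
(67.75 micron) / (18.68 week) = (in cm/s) 1 micron = 1e-06 m, so 67.75 micron = 67.75 * 1e-06 = 6.775e-05 m. 1 week = 604800 s, so 18.68 week = 18.68 * 604800 = 11297664 s. Combine: 6.775e-05 m / 11297664 s = 5.9968149e-12 m/s. 1 cm/s = 0.01 m/s, so 5.9968149e-12 m/s = 5.9968149e-12 / 0.01 = 5.9968149e-10 cm/s ≈ 5.997e-10 cm/s (4 s.f.). Final answer: 5.997e-10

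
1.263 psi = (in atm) 1 psi = 6894.7573 Pa, so 1.263 psi = 1.263 * 6894.7573 = 8708.0785 Pa. 1 atm = 101325 Pa, so 8708.0785 Pa = 8708.0785 / 101325 = 0.085942052 atm ≈ 0.08594 atm (4 s.f.). Final answer: 0.08594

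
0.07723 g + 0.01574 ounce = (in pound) 0.001154. Check: 1 g = 0.001 kg, so 0.07723 g = 0.07723 * 0.001 = 7.723e-05 kg. 1 ounce = 0.028349523 kg, so 0.01574 ounce = 0.01574 * 0.028349523 = 0.00044622149 kg. Sum: 7.723e-05 + 0.00044622149 = 0.00052345149 kg. 1 pound = 0.45359237 kg, so 0.00052345149 kg = 0.00052345149 / 0.45359237 = 0.001154013 pound ≈ 0.001154 pound (4 s.f.).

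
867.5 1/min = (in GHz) 1 1/min = 0.016666667 Hz, so 867.5 1/min = 867.5 * 0.016666667 = 14.458333 Hz. 1 GHz = 1e+09 Hz, so 14.458333 Hz = 14.458333 / 1e+09 = 1.4458333e-08 GHz ≈ 1.446e-08 GHz (4 s.f.). Final answer: 1.446e-08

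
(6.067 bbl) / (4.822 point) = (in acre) 0.1401. Check: 1 bbl = 0.15898729 m^3, so 6.067 bbl = 6.067 * 0.15898729 = 0.96457592 m^3. 1 point = 0.00035277778 m, so 4.822 point = 4.822 * 0.00035277778 = 0.0017010944 m. Combine: 0.96457592 m^3 / 0.0017010944 m = 567.03255 m^2. 1 acre = 4046.8564 m^2, so 567.03255 m^2 = 567.03255 / 4046.8564 = 0.14011679 acre ≈ 0.1401 acre (4 s.f.).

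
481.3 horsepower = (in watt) 1 horsepower = 745.69987 W, so 481.3 horsepower = 481.3 * 745.69987 = 358905.35 W. 358905.35 W = 358905.35 watt ≈ 3.589e+05 watt (4 s.f.). Final answer: 3.589e+05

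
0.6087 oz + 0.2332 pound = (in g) 1 oz = 0.028349523 kg, so 0.6087 oz = 0.6087 * 0.028349523 = 0.017256355 kg. 1 pound = 0.45359237 kg, so 0.2332 pound = 0.2332 * 0.45359237 = 0.10577774 kg. Sum: 0.017256355 + 0.10577774 = 0.1230341 kg. 1 g = 0.001 kg, so 0.1230341 kg = 0.1230341 / 0.001 = 123.0341 g ≈ 123 g (4 s.f.). Final answer: 123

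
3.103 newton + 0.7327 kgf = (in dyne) 3.103 newton = 3.103 N. 1 kgf = 9.80665 N, so 0.7327 kgf = 0.7327 * 9.80665 = 7.1853325 N. Sum: 3.103 + 7.1853325 = 10.288332 N. 1 dyne = 1e-05 N, so 10.288332 N = 10.288332 / 1e-05 = 1028833.2 dyne ≈ 1.029e+06 dyne (4 s.f.). Final answer: 1.029e+06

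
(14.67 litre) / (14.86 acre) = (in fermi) 1 litre = 0.001 m^3, so 14.67 litre = 14.67 * 0.001 = 0.01467 m^3. 1 acre = 4046.8564 m^2, so 14.86 acre = 14.86 * 4046.8564 = 60136.286 m^2. Combine: 0.01467 m^3 / 60136.286 m^2 = 2.4394589e-07 m. 1 fermi = 1e-15 m, so 2.4394589e-07 m = 2.4394589e-07 / 1e-15 = 2.4394589e+08 fermi ≈ 2.439e+08 fermi (4 s.f.). Final answer: 2.439e+08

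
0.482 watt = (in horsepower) 0.0006464. Check: 0.482 watt = 0.482 W. 1 horsepower = 745.69987 W, so 0.482 W = 0.482 / 745.69987 = 0.00064637265 horsepower ≈ 0.0006464 horsepower (4 s.f.).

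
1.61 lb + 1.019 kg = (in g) 1 lb = 0.45359237 kg, so 1.61 lb = 1.61 * 0.45359237 = 0.73028372 kg. 1.019 kg is already in kg. Sum: 0.73028372 + 1.019 = 1.7492837 kg. 1 g = 0.001 kg, so 1.7492837 kg = 1.7492837 / 0.001 = 1749.2837 g ≈ 1749 g (4 s.f.). Final answer: 1749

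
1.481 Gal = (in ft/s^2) 1 Gal = 0.01 m/s^2, so 1.481 Gal = 1.481 * 0.01 = 0.01481 m/s^2. 1 ft/s^2 = 0.3048 m/s^2, so 0.01481 m/s^2 = 0.01481 / 0.3048 = 0.048589239 ft/s^2 ≈ 0.04859 ft/s^2 (4 s.f.). Final answer: 0.04859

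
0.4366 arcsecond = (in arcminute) 0.007277. Check: 1 arcsecond = 4.8481368e-06 rad, so 0.4366 arcsecond = 0.4366 * 4.8481368e-06 = 2.1166965e-06 rad. 1 arcminute = 0.00029088821 rad, so 2.1166965e-06 rad = 2.1166965e-06 / 0.00029088821 = 0.0072766667 arcminute ≈ 0.007277 arcminute (4 s.f.).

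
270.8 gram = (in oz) 1 gram = 0.001 kg, so 270.8 gram = 270.8 * 0.001 = 0.2708 kg. 1 oz = 0.028349523 kg, so 0.2708 kg = 0.2708 / 0.028349523 = 9.5521889 oz ≈ 9.552 oz (4 s.f.). Final answer: 9.552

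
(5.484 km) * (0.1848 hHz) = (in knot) 1.97e+05. Check: 1 km = 1000 m, so 5.484 km = 5.484 * 1000 = 5484 m. 1 hHz = 100 Hz, so 0.1848 hHz = 0.1848 * 100 = 18.48 Hz. Combine: 5484 m * 18.48 Hz = 101344.32 m/s. 1 knot = 0.51444444 m/s, so 101344.32 m/s = 101344.32 / 0.51444444 = 196997.6 knot ≈ 1.97e+05 knot (4 s.f.).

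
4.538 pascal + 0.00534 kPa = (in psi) 0.001433. Check: 4.538 pascal = 4.538 Pa. 1 kPa = 1000 Pa, so 0.00534 kPa = 0.00534 * 1000 = 5.34 Pa. Sum: 4.538 + 5.34 = 9.878 Pa. 1 psi = 6894.7573 Pa, so 9.878 Pa = 9.878 / 6894.7573 = 0.0014326828 psi ≈ 0.001433 psi (4 s.f.).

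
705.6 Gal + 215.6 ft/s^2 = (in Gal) 7277. Check: 1 Gal = 0.01 m/s^2, so 705.6 Gal = 705.6 * 0.01 = 7.056 m/s^2. 1 ft/s^2 = 0.3048 m/s^2, so 215.6 ft/s^2 = 215.6 * 0.3048 = 65.71488 m/s^2. Sum: 7.056 + 65.71488 = 72.77088 m/s^2. 1 Gal = 0.01 m/s^2, so 72.77088 m/s^2 = 72.77088 / 0.01 = 7277.088 Gal ≈ 7277 Gal (4 s.f.).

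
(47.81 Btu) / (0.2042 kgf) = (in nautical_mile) 1 Btu = 1055.0559 J, so 47.81 Btu = 47.81 * 1055.0559 = 50442.22 J. 1 kgf = 9.80665 N, so 0.2042 kgf = 0.2042 * 9.80665 = 2.0025179 N. Combine: 50442.22 J / 2.0025179 N = 25189.398 m. 1 nautical_mile = 1852 m, so 25189.398 m = 25189.398 / 1852 = 13.601187 nautical_mile ≈ 13.6 nautical_mile (4 s.f.). Final answer: 13.6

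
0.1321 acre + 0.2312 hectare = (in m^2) 2847. Check: 1 acre = 4046.8564 m^2, so 0.1321 acre = 0.1321 * 4046.8564 = 534.58973 m^2. 1 hectare = 10000 m^2, so 0.2312 hectare = 0.2312 * 10000 = 2312 m^2. Sum: 534.58973 + 2312 = 2846.5897 m^2. Result: 2846.5897 m^2 ≈ 2847 m^2 (4 s.f.).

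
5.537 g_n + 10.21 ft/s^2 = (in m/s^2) 1 g_n = 9.80665 m/s^2, so 5.537 g_n = 5.537 * 9.80665 = 54.299421 m/s^2. 1 ft/s^2 = 0.3048 m/s^2, so 10.21 ft/s^2 = 10.21 * 0.3048 = 3.112008 m/s^2. Sum: 54.299421 + 3.112008 = 57.411429 m/s^2. Result: 57.411429 m/s^2 ≈ 57.41 m/s^2 (4 s.f.). Final answer: 57.41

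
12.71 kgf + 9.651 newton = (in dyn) 1.343e+07. Check: 1 kgf = 9.80665 N, so 12.71 kgf = 12.71 * 9.80665 = 124.64252 N. 9.651 newton = 9.651 N. Sum: 124.64252 + 9.651 = 134.29352 N. 1 dyn = 1e-05 N, so 134.29352 N = 134.29352 / 1e-05 = 13429352 dyn ≈ 1.343e+07 dyn (4 s.f.).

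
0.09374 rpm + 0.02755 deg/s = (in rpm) 0.09833. Check: 1 rpm = 0.10471976 rad/s, so 0.09374 rpm = 0.09374 * 0.10471976 = 0.0098164298 rad/s. 1 deg/s = 0.017453293 rad/s, so 0.02755 deg/s = 0.02755 * 0.017453293 = 0.00048083821 rad/s. Sum: 0.0098164298 + 0.00048083821 = 0.010297268 rad/s. 1 rpm = 0.10471976 rad/s, so 0.010297268 rad/s = 0.010297268 / 0.10471976 = 0.098331667 rpm ≈ 0.09833 rpm (4 s.f.).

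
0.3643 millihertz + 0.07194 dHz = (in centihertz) 0.7558. Check: 1 millihertz = 0.001 Hz, so 0.3643 millihertz = 0.3643 * 0.001 = 0.0003643 Hz. 1 dHz = 0.1 Hz, so 0.07194 dHz = 0.07194 * 0.1 = 0.007194 Hz. Sum: 0.0003643 + 0.007194 = 0.0075583 Hz. 1 centihertz = 0.01 Hz, so 0.0075583 Hz = 0.0075583 / 0.01 = 0.75583 centihertz ≈ 0.7558 centihertz (4 s.f.).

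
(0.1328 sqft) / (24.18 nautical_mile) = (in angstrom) 2755. Check: 1 sqft = 0.09290304 m^2, so 0.1328 sqft = 0.1328 * 0.09290304 = 0.012337524 m^2. 1 nautical_mile = 1852 m, so 24.18 nautical_mile = 24.18 * 1852 = 44781.36 m. Combine: 0.012337524 m^2 / 44781.36 m = 2.7550578e-07 m. 1 angstrom = 1e-10 m, so 2.7550578e-07 m = 2.7550578e-07 / 1e-10 = 2755.0578 angstrom ≈ 2755 angstrom (4 s.f.).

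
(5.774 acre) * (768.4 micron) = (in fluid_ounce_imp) 6.319e+05. Check: 1 acre = 4046.8564 m^2, so 5.774 acre = 5.774 * 4046.8564 = 23366.549 m^2. 1 micron = 1e-06 m, so 768.4 micron = 768.4 * 1e-06 = 0.0007684 m. Combine: 23366.549 m^2 * 0.0007684 m = 17.954856 m^3. 1 fluid_ounce_imp = 2.8413063e-05 m^3, so 17.954856 m^3 = 17.954856 / 2.8413063e-05 = 631922.6 fluid_ounce_imp ≈ 6.319e+05 fluid_ounce_imp (4 s.f.).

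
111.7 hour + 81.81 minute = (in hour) 113.1. Check: 1 hour = 3600 s, so 111.7 hour = 111.7 * 3600 = 402120 s. 1 minute = 60 s, so 81.81 minute = 81.81 * 60 = 4908.6 s. Sum: 402120 + 4908.6 = 407028.6 s. 1 hour = 3600 s, so 407028.6 s = 407028.6 / 3600 = 113.0635 hour ≈ 113.1 hour (4 s.f.).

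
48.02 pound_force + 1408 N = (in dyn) 1.622e+08. Check: 1 pound_force = 4.4482216 N, so 48.02 pound_force = 48.02 * 4.4482216 = 213.6036 N. 1408 N is already in N. Sum: 213.6036 + 1408 = 1621.6036 N. 1 dyn = 1e-05 N, so 1621.6036 N = 1621.6036 / 1e-05 = 1.6216036e+08 dyn ≈ 1.622e+08 dyn (4 s.f.).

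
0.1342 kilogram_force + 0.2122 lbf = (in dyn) 1 kilogram_force = 9.80665 N, so 0.1342 kilogram_force = 0.1342 * 9.80665 = 1.3160524 N. 1 lbf = 4.4482216 N, so 0.2122 lbf = 0.2122 * 4.4482216 = 0.94391263 N. Sum: 1.3160524 + 0.94391263 = 2.2599651 N. 1 dyn = 1e-05 N, so 2.2599651 N = 2.2599651 / 1e-05 = 225996.51 dyn ≈ 2.26e+05 dyn (4 s.f.). Final answer: 2.26e+05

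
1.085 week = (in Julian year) 0.02079. Check: 1 week = 604800 s, so 1.085 week = 1.085 * 604800 = 656208 s. 1 Julian year = 31557600 s, so 656208 s = 656208 / 31557600 = 0.020793977 Julian year ≈ 0.02079 Julian year (4 s.f.).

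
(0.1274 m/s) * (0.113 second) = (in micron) 0.1274 m/s is already in m/s. 0.113 second = 0.113 s. Combine: 0.1274 m/s * 0.113 s = 0.0143962 m. 1 micron = 1e-06 m, so 0.0143962 m = 0.0143962 / 1e-06 = 14396.2 micron ≈ 1.44e+04 micron (4 s.f.). Final answer: 1.44e+04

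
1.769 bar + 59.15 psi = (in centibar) 1 bar = 100000 Pa, so 1.769 bar = 1.769 * 100000 = 176900 Pa. 1 psi = 6894.7573 Pa, so 59.15 psi = 59.15 * 6894.7573 = 407824.89 Pa. Sum: 176900 + 407824.89 = 584724.89 Pa. 1 centibar = 1000 Pa, so 584724.89 Pa = 584724.89 / 1000 = 584.72489 centibar ≈ 584.7 centibar (4 s.f.). Final answer: 584.7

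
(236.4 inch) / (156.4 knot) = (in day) 8.638e-07. Check: 1 inch = 0.0254 m, so 236.4 inch = 236.4 * 0.0254 = 6.00456 m. 1 knot = 0.51444444 m/s, so 156.4 knot = 156.4 * 0.51444444 = 80.459111 m/s. Combine: 6.00456 m / 80.459111 m/s = 0.074628714 s. 1 day = 86400 s, so 0.074628714 s = 0.074628714 / 86400 = 8.6375827e-07 day ≈ 8.638e-07 day (4 s.f.).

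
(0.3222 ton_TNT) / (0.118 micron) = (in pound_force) 2.568e+15. Check: 1 ton_TNT = 4.184e+09 J, so 0.3222 ton_TNT = 0.3222 * 4.184e+09 = 1.3480848e+09 J. 1 micron = 1e-06 m, so 0.118 micron = 0.118 * 1e-06 = 1.18e-07 m. Combine: 1.3480848e+09 J / 1.18e-07 m = 1.1424447e+16 N. 1 pound_force = 4.4482216 N, so 1.1424447e+16 N = 1.1424447e+16 / 4.4482216 = 2.568318e+15 pound_force ≈ 2.568e+15 pound_force (4 s.f.).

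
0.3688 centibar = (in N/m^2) 368.8. Check: 1 centibar = 1000 Pa, so 0.3688 centibar = 0.3688 * 1000 = 368.8 Pa. 368.8 Pa = 368.8 N/m^2.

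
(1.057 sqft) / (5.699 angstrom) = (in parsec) 1 sqft = 0.09290304 m^2, so 1.057 sqft = 1.057 * 0.09290304 = 0.098198513 m^2. 1 angstrom = 1e-10 m, so 5.699 angstrom = 5.699 * 1e-10 = 5.699e-10 m. Combine: 0.098198513 m^2 / 5.699e-10 m = 1.7230832e+08 m. 1 parsec = 3.0856776e+16 m, so 1.7230832e+08 m = 1.7230832e+08 / 3.0856776e+16 = 5.5841324e-09 parsec ≈ 5.584e-09 parsec (4 s.f.). Final answer: 5.584e-09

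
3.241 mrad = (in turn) 0.0005158. Check: 1 mrad = 0.001 rad, so 3.241 mrad = 3.241 * 0.001 = 0.003241 rad. 1 turn = 6.2831853 rad, so 0.003241 rad = 0.003241 / 6.2831853 = 0.00051582117 turn ≈ 0.0005158 turn (4 s.f.).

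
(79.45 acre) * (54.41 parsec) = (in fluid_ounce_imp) 1.9e+28. Check: 1 acre = 4046.8564 m^2, so 79.45 acre = 79.45 * 4046.8564 = 321522.74 m^2. 1 parsec = 3.0856776e+16 m, so 54.41 parsec = 54.41 * 3.0856776e+16 = 1.6789172e+18 m. Combine: 321522.74 m^2 * 1.6789172e+18 m = 5.3981005e+23 m^3. 1 fluid_ounce_imp = 2.8413063e-05 m^3, so 5.3981005e+23 m^3 = 5.3981005e+23 / 2.8413063e-05 = 1.8998658e+28 fluid_ounce_imp ≈ 1.9e+28 fluid_ounce_imp (4 s.f.).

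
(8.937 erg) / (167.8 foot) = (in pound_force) 3.928e-09. Check: 1 erg = 1e-07 J, so 8.937 erg = 8.937 * 1e-07 = 8.937e-07 J. 1 foot = 0.3048 m, so 167.8 foot = 167.8 * 0.3048 = 51.14544 m. Combine: 8.937e-07 J / 51.14544 m = 1.7473699e-08 N. 1 pound_force = 4.4482216 N, so 1.7473699e-08 N = 1.7473699e-08 / 4.4482216 = 3.9282437e-09 pound_force ≈ 3.928e-09 pound_force (4 s.f.).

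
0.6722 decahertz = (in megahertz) 6.722e-06. Check: 1 decahertz = 10 Hz, so 0.6722 decahertz = 0.6722 * 10 = 6.722 Hz. 1 megahertz = 1000000 Hz, so 6.722 Hz = 6.722 / 1000000 = 6.722e-06 megahertz.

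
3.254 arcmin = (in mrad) 0.9466. Check: 1 arcmin = 0.00029088821 rad, so 3.254 arcmin = 3.254 * 0.00029088821 = 0.00094655023 rad. 1 mrad = 0.001 rad, so 0.00094655023 rad = 0.00094655023 / 0.001 = 0.94655023 mrad ≈ 0.9466 mrad (4 s.f.).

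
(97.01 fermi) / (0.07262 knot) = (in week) 1 fermi = 1e-15 m, so 97.01 fermi = 97.01 * 1e-15 = 9.701e-14 m. 1 knot = 0.51444444 m/s, so 0.07262 knot = 0.07262 * 0.51444444 = 0.037358956 m/s. Combine: 9.701e-14 m / 0.037358956 m/s = 2.5967e-12 s. 1 week = 604800 s, so 2.5967e-12 s = 2.5967e-12 / 604800 = 4.2934855e-18 week ≈ 4.293e-18 week (4 s.f.). Final answer: 4.293e-18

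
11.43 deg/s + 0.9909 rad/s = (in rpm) 11.37. Check: 1 deg/s = 0.017453293 rad/s, so 11.43 deg/s = 11.43 * 0.017453293 = 0.19949113 rad/s. 0.9909 rad/s is already in rad/s. Sum: 0.19949113 + 0.9909 = 1.1903911 rad/s. 1 rpm = 0.10471976 rad/s, so 1.1903911 rad/s = 1.1903911 / 0.10471976 = 11.367398 rpm ≈ 11.37 rpm (4 s.f.).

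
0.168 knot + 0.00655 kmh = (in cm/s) 1 knot = 0.51444444 m/s, so 0.168 knot = 0.168 * 0.51444444 = 0.086426667 m/s. 1 kmh = 0.27777778 m/s, so 0.00655 kmh = 0.00655 * 0.27777778 = 0.0018194444 m/s. Sum: 0.086426667 + 0.0018194444 = 0.088246111 m/s. 1 cm/s = 0.01 m/s, so 0.088246111 m/s = 0.088246111 / 0.01 = 8.8246111 cm/s ≈ 8.825 cm/s (4 s.f.). Final answer: 8.825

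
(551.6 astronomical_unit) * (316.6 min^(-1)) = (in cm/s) 4.354e+16. Check: 1 astronomical_unit = 1.4959787e+11 m, so 551.6 astronomical_unit = 551.6 * 1.4959787e+11 = 8.2518185e+13 m. 1 min^(-1) = 0.016666667 Hz, so 316.6 min^(-1) = 316.6 * 0.016666667 = 5.2766667 Hz. Combine: 8.2518185e+13 m * 5.2766667 Hz = 4.3542096e+14 m/s. 1 cm/s = 0.01 m/s, so 4.3542096e+14 m/s = 4.3542096e+14 / 0.01 = 4.3542096e+16 cm/s ≈ 4.354e+16 cm/s (4 s.f.).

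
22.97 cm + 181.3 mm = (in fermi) 1 cm = 0.01 m, so 22.97 cm = 22.97 * 0.01 = 0.2297 m. 1 mm = 0.001 m, so 181.3 mm = 181.3 * 0.001 = 0.1813 m. Sum: 0.2297 + 0.1813 = 0.411 m. 1 fermi = 1e-15 m, so 0.411 m = 0.411 / 1e-15 = 4.11e+14 fermi. Final answer: 4.11e+14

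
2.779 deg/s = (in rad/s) 1 deg/s = 0.017453293 rad/s, so 2.779 deg/s = 2.779 * 0.017453293 = 0.0485027 rad/s. Result: 0.0485027 rad/s ≈ 0.0485 rad/s (4 s.f.). Final answer: 0.0485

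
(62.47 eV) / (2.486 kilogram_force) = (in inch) 1.616e-17. Check: 1 eV = 1.6021766e-19 J, so 62.47 eV = 62.47 * 1.6021766e-19 = 1.0008797e-17 J. 1 kilogram_force = 9.80665 N, so 2.486 kilogram_force = 2.486 * 9.80665 = 24.379332 N. Combine: 1.0008797e-17 J / 24.379332 N = 4.1054437e-19 m. 1 inch = 0.0254 m, so 4.1054437e-19 m = 4.1054437e-19 / 0.0254 = 1.6163164e-17 inch ≈ 1.616e-17 inch (4 s.f.).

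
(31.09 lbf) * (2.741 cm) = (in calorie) 0.906. Check: 1 lbf = 4.4482216 N, so 31.09 lbf = 31.09 * 4.4482216 = 138.29521 N. 1 cm = 0.01 m, so 2.741 cm = 2.741 * 0.01 = 0.02741 m. Combine: 138.29521 N * 0.02741 m = 3.7906717 J. 1 calorie = 4.184 J, so 3.7906717 J = 3.7906717 / 4.184 = 0.90599228 calorie ≈ 0.906 calorie (4 s.f.).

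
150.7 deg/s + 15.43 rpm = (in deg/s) 1 deg/s = 0.017453293 rad/s, so 150.7 deg/s = 150.7 * 0.017453293 = 2.6302112 rad/s. 1 rpm = 0.10471976 rad/s, so 15.43 rpm = 15.43 * 0.10471976 = 1.6158258 rad/s. Sum: 2.6302112 + 1.6158258 = 4.246037 rad/s. 1 deg/s = 0.017453293 rad/s, so 4.246037 rad/s = 4.246037 / 0.017453293 = 243.28 deg/s ≈ 243.3 deg/s (4 s.f.). Final answer: 243.3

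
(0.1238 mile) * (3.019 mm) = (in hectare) 1 mile = 1609.344 m, so 0.1238 mile = 0.1238 * 1609.344 = 199.23679 m. 1 mm = 0.001 m, so 3.019 mm = 3.019 * 0.001 = 0.003019 m. Combine: 199.23679 m * 0.003019 m = 0.60149586 m^2. 1 hectare = 10000 m^2, so 0.60149586 m^2 = 0.60149586 / 10000 = 6.0149586e-05 hectare ≈ 6.015e-05 hectare (4 s.f.). Final answer: 6.015e-05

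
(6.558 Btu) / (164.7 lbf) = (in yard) 1 Btu = 1055.0559 J, so 6.558 Btu = 6.558 * 1055.0559 = 6919.0563 J. 1 lbf = 4.4482216 N, so 164.7 lbf = 164.7 * 4.4482216 = 732.6221 N. Combine: 6919.0563 J / 732.6221 N = 9.4442364 m. 1 yard = 0.9144 m, so 9.4442364 m = 9.4442364 / 0.9144 = 10.328342 yard ≈ 10.33 yard (4 s.f.). Final answer: 10.33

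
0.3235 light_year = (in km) 1 light_year = 9.4607305e+15 m, so 0.3235 light_year = 0.3235 * 9.4607305e+15 = 3.0605463e+15 m. 1 km = 1000 m, so 3.0605463e+15 m = 3.0605463e+15 / 1000 = 3.0605463e+12 km ≈ 3.061e+12 km (4 s.f.). Final answer: 3.061e+12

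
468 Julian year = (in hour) 1 Julian year = 31557600 s, so 468 Julian year = 468 * 31557600 = 1.4768957e+10 s. 1 hour = 3600 s, so 1.4768957e+10 s = 1.4768957e+10 / 3600 = 4102488 hour ≈ 4.102e+06 hour (4 s.f.). Final answer: 4.102e+06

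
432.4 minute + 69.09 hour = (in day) 3.179. Check: 1 minute = 60 s, so 432.4 minute = 432.4 * 60 = 25944 s. 1 hour = 3600 s, so 69.09 hour = 69.09 * 3600 = 248724 s. Sum: 25944 + 248724 = 274668 s. 1 day = 86400 s, so 274668 s = 274668 / 86400 = 3.1790278 day ≈ 3.179 day (4 s.f.).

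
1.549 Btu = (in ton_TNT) 1 Btu = 1055.0559 J, so 1.549 Btu = 1.549 * 1055.0559 = 1634.2815 J. 1 ton_TNT = 4.184e+09 J, so 1634.2815 J = 1634.2815 / 4.184e+09 = 3.9060266e-07 ton_TNT ≈ 3.906e-07 ton_TNT (4 s.f.). Final answer: 3.906e-07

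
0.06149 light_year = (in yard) 1 light_year = 9.4607305e+15 m, so 0.06149 light_year = 0.06149 * 9.4607305e+15 = 5.8174032e+14 m. 1 yard = 0.9144 m, so 5.8174032e+14 m = 5.8174032e+14 / 0.9144 = 6.3619895e+14 yard ≈ 6.362e+14 yard (4 s.f.). Final answer: 6.362e+14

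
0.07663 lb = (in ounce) 1.226. Check: 1 lb = 0.45359237 kg, so 0.07663 lb = 0.07663 * 0.45359237 = 0.034758783 kg. 1 ounce = 0.028349523 kg, so 0.034758783 kg = 0.034758783 / 0.028349523 = 1.22608 ounce ≈ 1.226 ounce (4 s.f.).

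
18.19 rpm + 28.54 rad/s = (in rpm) 290.7. Check: 1 rpm = 0.10471976 rad/s, so 18.19 rpm = 18.19 * 0.10471976 = 1.9048523 rad/s. 28.54 rad/s is already in rad/s. Sum: 1.9048523 + 28.54 = 30.444852 rad/s. 1 rpm = 0.10471976 rad/s, so 30.444852 rad/s = 30.444852 / 0.10471976 = 290.72692 rpm ≈ 290.7 rpm (4 s.f.).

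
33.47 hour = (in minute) 2008. Check: 1 hour = 3600 s, so 33.47 hour = 33.47 * 3600 = 120492 s. 1 minute = 60 s, so 120492 s = 120492 / 60 = 2008.2 minute ≈ 2008 minute (4 s.f.).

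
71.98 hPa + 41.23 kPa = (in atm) 0.4779. Check: 1 hPa = 100 Pa, so 71.98 hPa = 71.98 * 100 = 7198 Pa. 1 kPa = 1000 Pa, so 41.23 kPa = 41.23 * 1000 = 41230 Pa. Sum: 7198 + 41230 = 48428 Pa. 1 atm = 101325 Pa, so 48428 Pa = 48428 / 101325 = 0.4779472 atm ≈ 0.4779 atm (4 s.f.).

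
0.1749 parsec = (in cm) 1 parsec = 3.0856776e+16 m, so 0.1749 parsec = 0.1749 * 3.0856776e+16 = 5.3968501e+15 m. 1 cm = 0.01 m, so 5.3968501e+15 m = 5.3968501e+15 / 0.01 = 5.3968501e+17 cm ≈ 5.397e+17 cm (4 s.f.). Final answer: 5.397e+17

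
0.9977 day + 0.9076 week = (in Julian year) 1 day = 86400 s, so 0.9977 day = 0.9977 * 86400 = 86201.28 s. 1 week = 604800 s, so 0.9076 week = 0.9076 * 604800 = 548916.48 s. Sum: 86201.28 + 548916.48 = 635117.76 s. 1 Julian year = 31557600 s, so 635117.76 s = 635117.76 / 31557600 = 0.020125667 Julian year ≈ 0.02013 Julian year (4 s.f.). Final answer: 0.02013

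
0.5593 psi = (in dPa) 3.856e+04. Check: 1 psi = 6894.7573 Pa, so 0.5593 psi = 0.5593 * 6894.7573 = 3856.2378 Pa. 1 dPa = 0.1 Pa, so 3856.2378 Pa = 3856.2378 / 0.1 = 38562.378 dPa ≈ 3.856e+04 dPa (4 s.f.).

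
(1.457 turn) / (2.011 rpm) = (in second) 1 turn = 6.2831853 rad, so 1.457 turn = 1.457 * 6.2831853 = 9.154601 rad. 1 rpm = 0.10471976 rad/s, so 2.011 rpm = 2.011 * 0.10471976 = 0.21059143 rad/s. Combine: 9.154601 rad / 0.21059143 rad/s = 43.47091 s. 43.47091 s = 43.47091 second ≈ 43.47 second (4 s.f.). Final answer: 43.47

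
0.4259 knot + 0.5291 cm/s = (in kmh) 0.8078. Check: 1 knot = 0.51444444 m/s, so 0.4259 knot = 0.4259 * 0.51444444 = 0.21910189 m/s. 1 cm/s = 0.01 m/s, so 0.5291 cm/s = 0.5291 * 0.01 = 0.005291 m/s. Sum: 0.21910189 + 0.005291 = 0.22439289 m/s. 1 kmh = 0.27777778 m/s, so 0.22439289 m/s = 0.22439289 / 0.27777778 = 0.8078144 kmh ≈ 0.8078 kmh (4 s.f.).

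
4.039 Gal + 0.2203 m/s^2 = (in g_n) 1 Gal = 0.01 m/s^2, so 4.039 Gal = 4.039 * 0.01 = 0.04039 m/s^2. 0.2203 m/s^2 is already in m/s^2. Sum: 0.04039 + 0.2203 = 0.26069 m/s^2. 1 g_n = 9.80665 m/s^2, so 0.26069 m/s^2 = 0.26069 / 9.80665 = 0.026582982 g_n ≈ 0.02658 g_n (4 s.f.). Final answer: 0.02658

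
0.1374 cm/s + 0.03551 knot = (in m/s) 0.01964. Check: 1 cm/s = 0.01 m/s, so 0.1374 cm/s = 0.1374 * 0.01 = 0.001374 m/s. 1 knot = 0.51444444 m/s, so 0.03551 knot = 0.03551 * 0.51444444 = 0.018267922 m/s. Sum: 0.001374 + 0.018267922 = 0.019641922 m/s. Result: 0.019641922 m/s ≈ 0.01964 m/s (4 s.f.).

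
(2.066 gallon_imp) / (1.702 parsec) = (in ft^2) 1 gallon_imp = 0.00454609 m^3, so 2.066 gallon_imp = 2.066 * 0.00454609 = 0.0093922219 m^3. 1 parsec = 3.0856776e+16 m, so 1.702 parsec = 1.702 * 3.0856776e+16 = 5.2518232e+16 m. Combine: 0.0093922219 m^3 / 5.2518232e+16 m = 1.7883736e-19 m^2. 1 ft^2 = 0.09290304 m^2, so 1.7883736e-19 m^2 = 1.7883736e-19 / 0.09290304 = 1.9249893e-18 ft^2 ≈ 1.925e-18 ft^2 (4 s.f.). Final answer: 1.925e-18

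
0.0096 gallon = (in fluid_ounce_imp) 1.279. Check: 1 gallon = 0.0037854118 m^3, so 0.0096 gallon = 0.0096 * 0.0037854118 = 3.6339953e-05 m^3. 1 fluid_ounce_imp = 2.8413063e-05 m^3, so 3.6339953e-05 m^3 = 3.6339953e-05 / 2.8413063e-05 = 1.2789875 fluid_ounce_imp ≈ 1.279 fluid_ounce_imp (4 s.f.).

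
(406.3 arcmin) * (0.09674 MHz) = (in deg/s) 1 arcmin = 0.00029088821 rad, so 406.3 arcmin = 406.3 * 0.00029088821 = 0.11818788 rad. 1 MHz = 1000000 Hz, so 0.09674 MHz = 0.09674 * 1000000 = 96740 Hz. Combine: 0.11818788 rad * 96740 Hz = 11433.495 rad/s. 1 deg/s = 0.017453293 rad/s, so 11433.495 rad/s = 11433.495 / 0.017453293 = 655091.03 deg/s ≈ 6.551e+05 deg/s (4 s.f.). Final answer: 6.551e+05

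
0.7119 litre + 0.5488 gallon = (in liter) 2.789. Check: 1 litre = 0.001 m^3, so 0.7119 litre = 0.7119 * 0.001 = 0.0007119 m^3. 1 gallon = 0.0037854118 m^3, so 0.5488 gallon = 0.5488 * 0.0037854118 = 0.002077434 m^3. Sum: 0.0007119 + 0.002077434 = 0.002789334 m^3. 1 liter = 0.001 m^3, so 0.002789334 m^3 = 0.002789334 / 0.001 = 2.789334 liter ≈ 2.789 liter (4 s.f.).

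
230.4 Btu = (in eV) 1 Btu = 1055.0559 J, so 230.4 Btu = 230.4 * 1055.0559 = 243084.87 J. 1 eV = 1.6021766e-19 J, so 243084.87 J = 243084.87 / 1.6021766e-19 = 1.5172164e+24 eV ≈ 1.517e+24 eV (4 s.f.). Final answer: 1.517e+24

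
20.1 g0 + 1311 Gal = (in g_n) 1 g0 = 9.80665 m/s^2, so 20.1 g0 = 20.1 * 9.80665 = 197.11366 m/s^2. 1 Gal = 0.01 m/s^2, so 1311 Gal = 1311 * 0.01 = 13.11 m/s^2. Sum: 197.11366 + 13.11 = 210.22366 m/s^2. 1 g_n = 9.80665 m/s^2, so 210.22366 m/s^2 = 210.22366 / 9.80665 = 21.436848 g_n ≈ 21.44 g_n (4 s.f.). Final answer: 21.44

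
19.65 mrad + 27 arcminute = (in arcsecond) 1 mrad = 0.001 rad, so 19.65 mrad = 19.65 * 0.001 = 0.01965 rad. 1 arcminute = 0.00029088821 rad, so 27 arcminute = 27 * 0.00029088821 = 0.0078539816 rad. Sum: 0.01965 + 0.0078539816 = 0.027503982 rad. 1 arcsecond = 4.8481368e-06 rad, so 0.027503982 rad = 0.027503982 / 4.8481368e-06 = 5673.1034 arcsecond ≈ 5673 arcsecond (4 s.f.). Final answer: 5673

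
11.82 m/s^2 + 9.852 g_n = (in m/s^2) 11.82 m/s^2 is already in m/s^2. 1 g_n = 9.80665 m/s^2, so 9.852 g_n = 9.852 * 9.80665 = 96.615116 m/s^2. Sum: 11.82 + 96.615116 = 108.43512 m/s^2. Result: 108.43512 m/s^2 ≈ 108.4 m/s^2 (4 s.f.). Final answer: 108.4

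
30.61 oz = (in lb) 1 oz = 0.028349523 kg, so 30.61 oz = 30.61 * 0.028349523 = 0.8677789 kg. 1 lb = 0.45359237 kg, so 0.8677789 kg = 0.8677789 / 0.45359237 = 1.913125 lb ≈ 1.913 lb (4 s.f.). Final answer: 1.913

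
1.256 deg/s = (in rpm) 0.2093. Check: 1 deg/s = 0.017453293 rad/s, so 1.256 deg/s = 1.256 * 0.017453293 = 0.021921335 rad/s. 1 rpm = 0.10471976 rad/s, so 0.021921335 rad/s = 0.021921335 / 0.10471976 = 0.20933333 rpm ≈ 0.2093 rpm (4 s.f.).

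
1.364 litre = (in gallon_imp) 1 litre = 0.001 m^3, so 1.364 litre = 1.364 * 0.001 = 0.001364 m^3. 1 gallon_imp = 0.00454609 m^3, so 0.001364 m^3 = 0.001364 / 0.00454609 = 0.30003805 gallon_imp ≈ 0.3 gallon_imp (4 s.f.). Final answer: 0.3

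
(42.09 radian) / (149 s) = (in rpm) 2.698. Check: 42.09 radian = 42.09 rad. 149 s is already in s. Combine: 42.09 rad / 149 s = 0.28248322 rad/s. 1 rpm = 0.10471976 rad/s, so 0.28248322 rad/s = 0.28248322 / 0.10471976 = 2.6975161 rpm ≈ 2.698 rpm (4 s.f.).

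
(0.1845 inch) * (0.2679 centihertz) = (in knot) 1 inch = 0.0254 m, so 0.1845 inch = 0.1845 * 0.0254 = 0.0046863 m. 1 centihertz = 0.01 Hz, so 0.2679 centihertz = 0.2679 * 0.01 = 0.002679 Hz. Combine: 0.0046863 m * 0.002679 Hz = 1.2554598e-05 m/s. 1 knot = 0.51444444 m/s, so 1.2554598e-05 m/s = 1.2554598e-05 / 0.51444444 = 2.4404186e-05 knot ≈ 2.44e-05 knot (4 s.f.). Final answer: 2.44e-05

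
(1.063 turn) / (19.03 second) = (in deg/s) 1 turn = 6.2831853 rad, so 1.063 turn = 1.063 * 6.2831853 = 6.679026 rad. 19.03 second = 19.03 s. Combine: 6.679026 rad / 19.03 s = 0.35097351 rad/s. 1 deg/s = 0.017453293 rad/s, so 0.35097351 rad/s = 0.35097351 / 0.017453293 = 20.109301 deg/s ≈ 20.11 deg/s (4 s.f.). Final answer: 20.11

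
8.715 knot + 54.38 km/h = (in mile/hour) 1 knot = 0.51444444 m/s, so 8.715 knot = 8.715 * 0.51444444 = 4.4833833 m/s. 1 km/h = 0.27777778 m/s, so 54.38 km/h = 54.38 * 0.27777778 = 15.105556 m/s. Sum: 4.4833833 + 15.105556 = 19.588939 m/s. 1 mile/hour = 0.44704 m/s, so 19.588939 m/s = 19.588939 / 0.44704 = 43.819208 mile/hour ≈ 43.82 mile/hour (4 s.f.). Final answer: 43.82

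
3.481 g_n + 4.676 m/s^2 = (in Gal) 3881. Check: 1 g_n = 9.80665 m/s^2, so 3.481 g_n = 3.481 * 9.80665 = 34.136949 m/s^2. 4.676 m/s^2 is already in m/s^2. Sum: 34.136949 + 4.676 = 38.812949 m/s^2. 1 Gal = 0.01 m/s^2, so 38.812949 m/s^2 = 38.812949 / 0.01 = 3881.2949 Gal ≈ 3881 Gal (4 s.f.).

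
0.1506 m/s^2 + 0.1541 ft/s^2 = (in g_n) 0.1506 m/s^2 is already in m/s^2. 1 ft/s^2 = 0.3048 m/s^2, so 0.1541 ft/s^2 = 0.1541 * 0.3048 = 0.04696968 m/s^2. Sum: 0.1506 + 0.04696968 = 0.19756968 m/s^2. 1 g_n = 9.80665 m/s^2, so 0.19756968 m/s^2 = 0.19756968 / 9.80665 = 0.020146501 g_n ≈ 0.02015 g_n (4 s.f.). Final answer: 0.02015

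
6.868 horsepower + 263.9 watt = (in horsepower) 7.222. Check: 1 horsepower = 745.69987 W, so 6.868 horsepower = 6.868 * 745.69987 = 5121.4667 W. 263.9 watt = 263.9 W. Sum: 5121.4667 + 263.9 = 5385.3667 W. 1 horsepower = 745.69987 W, so 5385.3667 W = 5385.3667 / 745.69987 = 7.2218957 horsepower ≈ 7.222 horsepower (4 s.f.).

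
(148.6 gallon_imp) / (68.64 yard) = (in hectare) 1 gallon_imp = 0.00454609 m^3, so 148.6 gallon_imp = 148.6 * 0.00454609 = 0.67554897 m^3. 1 yard = 0.9144 m, so 68.64 yard = 68.64 * 0.9144 = 62.764416 m. Combine: 0.67554897 m^3 / 62.764416 m = 0.010763248 m^2. 1 hectare = 10000 m^2, so 0.010763248 m^2 = 0.010763248 / 10000 = 1.0763248e-06 hectare ≈ 1.076e-06 hectare (4 s.f.). Final answer: 1.076e-06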